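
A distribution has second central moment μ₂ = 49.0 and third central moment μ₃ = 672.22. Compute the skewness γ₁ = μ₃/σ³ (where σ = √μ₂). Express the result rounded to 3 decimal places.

σ = √μ₂ = √49.0 = 7.00000
σ³ = μ₂^(3/2) = 343.00000
γ₁ = μ₃/σ³ = 672.22 / 343.00000 ≈ 1.960

1.960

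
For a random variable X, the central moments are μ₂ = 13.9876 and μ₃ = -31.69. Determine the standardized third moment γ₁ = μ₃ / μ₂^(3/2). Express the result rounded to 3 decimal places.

σ = √μ₂ = √13.9876 = 3.74000
σ³ = μ₂^(3/2) = 52.31362
γ₁ = μ₃/σ³ = -31.69 / 52.31362 ≈ -0.606

-0.606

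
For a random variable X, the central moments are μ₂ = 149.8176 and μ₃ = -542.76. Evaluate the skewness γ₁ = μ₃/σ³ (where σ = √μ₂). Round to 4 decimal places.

σ = √μ₂ = √149.8176 = 12.24000
σ³ = μ₂^(3/2) = 1833.76742
γ₁ = μ₃/σ³ = -542.76 / 1833.76742 ≈ -0.2960

-0.2960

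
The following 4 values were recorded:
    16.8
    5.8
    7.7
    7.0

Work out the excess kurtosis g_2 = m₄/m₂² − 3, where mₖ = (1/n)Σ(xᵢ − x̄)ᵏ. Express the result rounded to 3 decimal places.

x̄ = 9.3250
Σ(xᵢ − x̄)² = 76.3475 ⇒ m₂ = 19.08688
Σ(xᵢ − x̄)⁴ = 3312.6753 ⇒ m₄ = 828.16883
m₂² = 364.30880
g_2 = m₄/m₂² − 3 = 2.27326 − 3 ≈ -0.727

-0.727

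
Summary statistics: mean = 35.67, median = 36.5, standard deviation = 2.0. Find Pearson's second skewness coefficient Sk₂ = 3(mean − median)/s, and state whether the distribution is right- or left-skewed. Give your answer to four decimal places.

-1.2450, left-skewed

Sk₂ = 3(35.67 − 36.5) / 2.0 = 3 × -0.8300 / 2.0
    = -2.4900 / 2.0 ≈ -1.2450
Sk₂ < 0 ⇒ mean < median ⇒ left-skewed (negative skew).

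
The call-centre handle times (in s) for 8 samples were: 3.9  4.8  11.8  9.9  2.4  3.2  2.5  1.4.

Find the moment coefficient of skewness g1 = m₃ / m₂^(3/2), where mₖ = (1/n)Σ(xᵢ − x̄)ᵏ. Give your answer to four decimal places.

x̄ = (3.9 + 4.8 + 11.8 + 9.9 + 2.4 + 3.2 + 2.5 + 1.4) / 8 = 4.9875
deviations (xᵢ − x̄): -1.0875, -0.1875, 6.8125, 4.9125, -2.5875, -1.7875, -2.4875, -3.5875
Σ(xᵢ − x̄)² = 100.7088 ⇒ m₂ = 100.7088/8 = 12.58859
Σ(xᵢ − x̄)³ = 348.8296 ⇒ m₃ = 348.8296/8 = 43.60370
m₂^(3/2) = 12.58859^(1.5) = 44.66484
g1 = m₃ / m₂^(3/2) = 43.60370 / 44.66484 ≈ 0.9762

0.9762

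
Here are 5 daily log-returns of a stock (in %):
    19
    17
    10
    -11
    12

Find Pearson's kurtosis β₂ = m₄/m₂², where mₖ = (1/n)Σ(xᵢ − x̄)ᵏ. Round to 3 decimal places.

2.816

x̄ = 9.4000
Σ(xᵢ − x̄)² = 573.2000 ⇒ m₂ = 114.64000
Σ(xᵢ − x̄)⁴ = 185064.6560 ⇒ m₄ = 37012.93120
m₂² = 13142.32960
β₂ = m₄/m₂² = 37012.93120 / 13142.32960 ≈ 2.816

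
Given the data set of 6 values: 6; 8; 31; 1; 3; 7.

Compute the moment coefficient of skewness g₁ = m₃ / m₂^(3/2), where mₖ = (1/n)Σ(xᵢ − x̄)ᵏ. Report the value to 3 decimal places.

x̄ = (6 + 8 + 31 + 1 + 3 + 7) / 6 = 9.3333
deviations (xᵢ − x̄): -3.3333, -1.3333, 21.6667, -8.3333, -6.3333, -2.3333
Σ(xᵢ − x̄)² = 597.3333 ⇒ m₂ = 597.3333/6 = 99.55556
Σ(xᵢ − x̄)³ = 9286.4444 ⇒ m₃ = 9286.4444/6 = 1547.74074
m₂^(3/2) = 99.55556^(1.5) = 993.34075
g₁ = m₃ / m₂^(3/2) = 1547.74074 / 993.34075 ≈ 1.558

1.558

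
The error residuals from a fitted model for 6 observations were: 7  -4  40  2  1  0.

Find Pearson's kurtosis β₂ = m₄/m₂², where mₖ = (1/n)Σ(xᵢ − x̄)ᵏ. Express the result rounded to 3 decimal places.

x̄ = 7.6667
Σ(xᵢ − x̄)² = 1317.3333 ⇒ m₂ = 219.55556
Σ(xᵢ − x̄)⁴ = 1117941.7778 ⇒ m₄ = 186323.62963
m₂² = 48204.64198
β₂ = m₄/m₂² = 186323.62963 / 48204.64198 ≈ 3.865

3.865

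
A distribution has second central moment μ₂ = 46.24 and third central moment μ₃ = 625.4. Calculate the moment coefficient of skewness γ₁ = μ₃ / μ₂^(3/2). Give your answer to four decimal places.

1.9890

σ = √μ₂ = √46.24 = 6.80000
σ³ = μ₂^(3/2) = 314.43200
γ₁ = μ₃/σ³ = 625.4 / 314.43200 ≈ 1.9890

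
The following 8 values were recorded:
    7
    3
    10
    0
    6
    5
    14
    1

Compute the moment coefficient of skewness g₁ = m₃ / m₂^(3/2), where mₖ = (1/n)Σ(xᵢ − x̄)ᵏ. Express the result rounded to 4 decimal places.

0.4880

x̄ = (7 + 3 + 10 + 0 + 6 + 5 + 14 + 1) / 8 = 5.7500
deviations (xᵢ − x̄): 1.2500, -2.7500, 4.2500, -5.7500, 0.2500, -0.7500, 8.2500, -4.7500
Σ(xᵢ − x̄)² = 151.5000 ⇒ m₂ = 151.5000/8 = 18.93750
Σ(xᵢ − x̄)³ = 321.7500 ⇒ m₃ = 321.7500/8 = 40.21875
m₂^(3/2) = 18.93750^(1.5) = 82.41077
g₁ = m₃ / m₂^(3/2) = 40.21875 / 82.41077 ≈ 0.4880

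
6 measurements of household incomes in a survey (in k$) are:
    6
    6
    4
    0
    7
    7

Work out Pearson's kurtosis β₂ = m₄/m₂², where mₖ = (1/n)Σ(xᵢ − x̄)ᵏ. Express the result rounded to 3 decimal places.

x̄ = 5.0000
Σ(xᵢ − x̄)² = 36.0000 ⇒ m₂ = 6.00000
Σ(xᵢ − x̄)⁴ = 660.0000 ⇒ m₄ = 110.00000
m₂² = 36.00000
β₂ = m₄/m₂² = 110.00000 / 36.00000 ≈ 3.056

3.056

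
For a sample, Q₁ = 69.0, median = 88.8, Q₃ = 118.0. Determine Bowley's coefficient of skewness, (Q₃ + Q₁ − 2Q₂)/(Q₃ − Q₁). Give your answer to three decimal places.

numerator: Q₃ + Q₁ − 2Q₂ = 118.0 + 69.0 − 2×88.8 = 9.4000
denominator: Q₃ − Q₁ = 118.0 − 69.0 = 49.0000
Bowley skewness = 9.4000 / 49.0000 ≈ 0.192

0.192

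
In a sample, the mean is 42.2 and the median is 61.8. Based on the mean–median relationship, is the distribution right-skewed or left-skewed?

left-skewed

mean − median = 42.2 − 61.8 = -19.6
mean < median ⇒ the longer tail is on the left ⇒ left-skewed (negatively skewed).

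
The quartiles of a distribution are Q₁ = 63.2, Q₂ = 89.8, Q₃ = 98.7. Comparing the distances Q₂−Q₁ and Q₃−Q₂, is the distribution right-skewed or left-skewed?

left-skewed

Q₂ − Q₁ = 26.6;  Q₃ − Q₂ = 8.9
Q₂ − Q₁ > Q₃ − Q₂ ⇒ the lower half is more spread out ⇒ left-skewed.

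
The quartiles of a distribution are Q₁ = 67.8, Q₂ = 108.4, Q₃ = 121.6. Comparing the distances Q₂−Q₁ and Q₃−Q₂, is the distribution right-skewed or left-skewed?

Q₂ − Q₁ = 40.6;  Q₃ − Q₂ = 13.2
Q₂ − Q₁ > Q₃ − Q₂ ⇒ the lower half is more spread out ⇒ left-skewed.

left-skewed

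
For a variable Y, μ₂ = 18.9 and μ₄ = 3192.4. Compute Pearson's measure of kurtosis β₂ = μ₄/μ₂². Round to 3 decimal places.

8.937

μ₂² = 18.9² = 357.21000
μ₄/μ₂² = 3192.4 / 357.21000 = 8.93704
β₂ ≈ 8.937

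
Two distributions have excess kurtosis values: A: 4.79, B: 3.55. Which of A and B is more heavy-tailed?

Higher excess kurtosis ⇒ heavier tails relative to the normal distribution.
4.79 vs 3.55: the larger is 4.79, so A has heavier tails.

A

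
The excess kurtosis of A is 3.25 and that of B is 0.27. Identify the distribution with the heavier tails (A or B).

Higher excess kurtosis ⇒ heavier tails relative to the normal distribution.
3.25 vs 0.27: the larger is 3.25, so A has heavier tails.

A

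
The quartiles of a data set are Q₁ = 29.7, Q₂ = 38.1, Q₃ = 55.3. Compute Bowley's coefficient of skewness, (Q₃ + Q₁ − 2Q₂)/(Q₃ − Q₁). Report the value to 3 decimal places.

numerator: Q₃ + Q₁ − 2Q₂ = 55.3 + 29.7 − 2×38.1 = 8.8000
denominator: Q₃ − Q₁ = 55.3 − 29.7 = 25.6000
Bowley skewness = 8.8000 / 25.6000 ≈ 0.344

0.344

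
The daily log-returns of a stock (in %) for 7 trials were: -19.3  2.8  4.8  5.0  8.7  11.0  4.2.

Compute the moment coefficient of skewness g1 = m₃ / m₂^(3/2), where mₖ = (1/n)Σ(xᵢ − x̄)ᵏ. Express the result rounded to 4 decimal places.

x̄ = (-19.3 + 2.8 + 4.8 + 5.0 + 8.7 + 11.0 + 4.2) / 7 = 2.4571
deviations (xᵢ − x̄): -21.7571, 0.3429, 2.3429, 2.5429, 6.2429, 8.5429, 1.7429
Σ(xᵢ − x̄)² = 600.4371 ⇒ m₂ = 600.4371/7 = 85.77673
Σ(xᵢ − x̄)³ = -9397.8474 ⇒ m₃ = -9397.8474/7 = -1342.54963
m₂^(3/2) = 85.77673^(1.5) = 794.42749
g1 = m₃ / m₂^(3/2) = -1342.54963 / 794.42749 ≈ -1.6900

-1.6900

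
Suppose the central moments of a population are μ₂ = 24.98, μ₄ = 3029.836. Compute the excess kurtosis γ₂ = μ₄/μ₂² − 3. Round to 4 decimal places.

μ₂² = 24.98² = 624.00040
μ₄/μ₂² = 3029.836 / 624.00040 = 4.85550
γ₂ = 4.85550 − 3 ≈ 1.8555

1.8555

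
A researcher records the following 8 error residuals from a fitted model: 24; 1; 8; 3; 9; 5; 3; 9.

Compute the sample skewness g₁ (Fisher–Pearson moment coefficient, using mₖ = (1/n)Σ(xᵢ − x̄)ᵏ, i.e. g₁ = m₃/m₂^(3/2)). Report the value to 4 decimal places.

1.5188

x̄ = (24 + 1 + 8 + 3 + 9 + 5 + 3 + 9) / 8 = 7.7500
deviations (xᵢ − x̄): 16.2500, -6.7500, 0.2500, -4.7500, 1.2500, -2.7500, -4.7500, 1.2500
Σ(xᵢ − x̄)² = 365.5000 ⇒ m₂ = 365.5000/8 = 45.68750
Σ(xᵢ − x̄)³ = 3752.2500 ⇒ m₃ = 3752.2500/8 = 469.03125
m₂^(3/2) = 45.68750^(1.5) = 308.81337
g₁ = m₃ / m₂^(3/2) = 469.03125 / 308.81337 ≈ 1.5188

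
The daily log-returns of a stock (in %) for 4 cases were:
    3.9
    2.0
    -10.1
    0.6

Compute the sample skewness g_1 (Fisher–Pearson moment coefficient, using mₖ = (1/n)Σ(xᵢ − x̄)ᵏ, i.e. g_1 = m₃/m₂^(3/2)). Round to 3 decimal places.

-0.995

x̄ = (3.9 + 2.0 - 10.1 + 0.6) / 4 = -0.9000
deviations (xᵢ − x̄): 4.8000, 2.9000, -9.2000, 1.5000
Σ(xᵢ − x̄)² = 118.3400 ⇒ m₂ = 118.3400/4 = 29.58500
Σ(xᵢ − x̄)³ = -640.3320 ⇒ m₃ = -640.3320/4 = -160.08300
m₂^(3/2) = 29.58500^(1.5) = 160.91901
g_1 = m₃ / m₂^(3/2) = -160.08300 / 160.91901 ≈ -0.995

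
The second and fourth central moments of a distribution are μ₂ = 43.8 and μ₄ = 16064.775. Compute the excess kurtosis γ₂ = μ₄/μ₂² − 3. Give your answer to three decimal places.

μ₂² = 43.8² = 1918.44000
μ₄/μ₂² = 16064.775 / 1918.44000 = 8.37387
γ₂ = 8.37387 − 3 ≈ 5.374

5.374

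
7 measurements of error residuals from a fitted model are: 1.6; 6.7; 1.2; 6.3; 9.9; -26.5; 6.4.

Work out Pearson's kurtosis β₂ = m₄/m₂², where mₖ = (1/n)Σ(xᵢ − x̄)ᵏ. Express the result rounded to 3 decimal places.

x̄ = 0.8000
Σ(xᵢ − x̄)² = 925.3200 ⇒ m₂ = 132.18857
Σ(xᵢ − x̄)⁴ = 565425.3636 ⇒ m₄ = 80775.05194
m₂² = 17473.81842
β₂ = m₄/m₂² = 80775.05194 / 17473.81842 ≈ 4.623

4.623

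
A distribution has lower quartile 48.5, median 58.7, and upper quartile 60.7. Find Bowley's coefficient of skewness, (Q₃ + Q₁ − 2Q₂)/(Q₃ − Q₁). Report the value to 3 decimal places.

numerator: Q₃ + Q₁ − 2Q₂ = 60.7 + 48.5 − 2×58.7 = -8.2000
denominator: Q₃ − Q₁ = 60.7 − 48.5 = 12.2000
Bowley skewness = -8.2000 / 12.2000 ≈ -0.672

-0.672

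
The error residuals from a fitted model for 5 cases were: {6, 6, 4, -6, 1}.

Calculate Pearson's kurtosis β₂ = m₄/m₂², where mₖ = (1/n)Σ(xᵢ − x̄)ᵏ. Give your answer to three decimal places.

x̄ = 2.2000
Σ(xᵢ − x̄)² = 100.8000 ⇒ m₂ = 20.16000
Σ(xᵢ − x̄)⁴ = 4950.8160 ⇒ m₄ = 990.16320
m₂² = 406.42560
β₂ = m₄/m₂² = 990.16320 / 406.42560 ≈ 2.436

2.436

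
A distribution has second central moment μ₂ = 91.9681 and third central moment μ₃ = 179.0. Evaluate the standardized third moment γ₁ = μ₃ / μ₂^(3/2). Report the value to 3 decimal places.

σ = √μ₂ = √91.9681 = 9.59000
σ³ = μ₂^(3/2) = 881.97408
γ₁ = μ₃/σ³ = 179.0 / 881.97408 ≈ 0.203

0.203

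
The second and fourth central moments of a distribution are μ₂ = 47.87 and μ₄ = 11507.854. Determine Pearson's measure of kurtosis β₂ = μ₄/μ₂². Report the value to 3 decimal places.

μ₂² = 47.87² = 2291.53690
μ₄/μ₂² = 11507.854 / 2291.53690 = 5.02189
β₂ ≈ 5.022

5.022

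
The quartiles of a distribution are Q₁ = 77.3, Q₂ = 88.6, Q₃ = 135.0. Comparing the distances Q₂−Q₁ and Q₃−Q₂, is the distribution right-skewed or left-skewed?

right-skewed

Q₂ − Q₁ = 11.3;  Q₃ − Q₂ = 46.4
Q₃ − Q₂ > Q₂ − Q₁ ⇒ the upper half is more spread out ⇒ right-skewed.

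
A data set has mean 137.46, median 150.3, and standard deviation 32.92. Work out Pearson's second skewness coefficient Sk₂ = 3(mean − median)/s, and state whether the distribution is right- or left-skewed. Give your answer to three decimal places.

-1.170, left-skewed

Sk₂ = 3(137.46 − 150.3) / 32.92 = 3 × -12.8400 / 32.92
    = -38.5200 / 32.92 ≈ -1.170
Sk₂ < 0 ⇒ mean < median ⇒ left-skewed (negative skew).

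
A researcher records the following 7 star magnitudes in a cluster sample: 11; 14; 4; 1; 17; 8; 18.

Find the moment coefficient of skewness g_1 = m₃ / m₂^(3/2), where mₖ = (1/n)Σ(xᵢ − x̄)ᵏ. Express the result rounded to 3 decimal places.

-0.238

x̄ = (11 + 14 + 4 + 1 + 17 + 8 + 18) / 7 = 10.4286
deviations (xᵢ − x̄): 0.5714, 3.5714, -6.4286, -9.4286, 6.5714, -2.4286, 7.5714
Σ(xᵢ − x̄)² = 249.7143 ⇒ m₂ = 249.7143/7 = 35.67347
Σ(xᵢ − x̄)³ = -354.6122 ⇒ m₃ = -354.6122/7 = -50.65889
m₂^(3/2) = 35.67347^(1.5) = 213.06790
g_1 = m₃ / m₂^(3/2) = -50.65889 / 213.06790 ≈ -0.238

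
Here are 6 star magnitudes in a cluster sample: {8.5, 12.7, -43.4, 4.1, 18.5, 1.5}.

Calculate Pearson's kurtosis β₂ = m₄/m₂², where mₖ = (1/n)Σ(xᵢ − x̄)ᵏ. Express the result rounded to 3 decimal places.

x̄ = 0.3167
Σ(xᵢ − x̄)² = 2477.8083 ⇒ m₂ = 412.96806
Σ(xᵢ − x̄)⁴ = 3790007.9253 ⇒ m₄ = 631667.98755
m₂² = 170542.61491
β₂ = m₄/m₂² = 631667.98755 / 170542.61491 ≈ 3.704

3.704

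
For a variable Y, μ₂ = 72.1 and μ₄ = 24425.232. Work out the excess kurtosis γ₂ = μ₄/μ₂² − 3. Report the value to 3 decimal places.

1.699

μ₂² = 72.1² = 5198.41000
μ₄/μ₂² = 24425.232 / 5198.41000 = 4.69860
γ₂ = 4.69860 − 3 ≈ 1.699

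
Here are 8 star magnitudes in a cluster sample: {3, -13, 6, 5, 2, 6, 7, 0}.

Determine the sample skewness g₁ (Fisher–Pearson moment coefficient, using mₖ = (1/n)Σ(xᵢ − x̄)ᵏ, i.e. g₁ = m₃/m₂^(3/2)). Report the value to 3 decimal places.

-1.723

x̄ = (3 - 13 + 6 + 5 + 2 + 6 + 7 + 0) / 8 = 2.0000
deviations (xᵢ − x̄): 1.0000, -15.0000, 4.0000, 3.0000, 0.0000, 4.0000, 5.0000, -2.0000
Σ(xᵢ − x̄)² = 296.0000 ⇒ m₂ = 296.0000/8 = 37.00000
Σ(xᵢ − x̄)³ = -3102.0000 ⇒ m₃ = -3102.0000/8 = -387.75000
m₂^(3/2) = 37.00000^(1.5) = 225.06221
g₁ = m₃ / m₂^(3/2) = -387.75000 / 225.06221 ≈ -1.723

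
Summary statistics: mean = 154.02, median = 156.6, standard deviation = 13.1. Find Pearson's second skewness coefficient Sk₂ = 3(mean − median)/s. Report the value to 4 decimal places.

Sk₂ = 3(154.02 − 156.6) / 13.1 = 3 × -2.5800 / 13.1
    = -7.7400 / 13.1 ≈ -0.5908

-0.5908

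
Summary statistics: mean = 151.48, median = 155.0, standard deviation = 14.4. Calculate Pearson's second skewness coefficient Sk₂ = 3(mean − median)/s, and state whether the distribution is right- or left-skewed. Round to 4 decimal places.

Sk₂ = 3(151.48 − 155.0) / 14.4 = 3 × -3.5200 / 14.4
    = -10.5600 / 14.4 ≈ -0.7333
Sk₂ < 0 ⇒ mean < median ⇒ left-skewed (negative skew).

-0.7333, left-skewed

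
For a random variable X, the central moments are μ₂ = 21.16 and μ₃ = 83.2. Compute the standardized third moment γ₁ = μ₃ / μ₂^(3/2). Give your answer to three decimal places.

σ = √μ₂ = √21.16 = 4.60000
σ³ = μ₂^(3/2) = 97.33600
γ₁ = μ₃/σ³ = 83.2 / 97.33600 ≈ 0.855

0.855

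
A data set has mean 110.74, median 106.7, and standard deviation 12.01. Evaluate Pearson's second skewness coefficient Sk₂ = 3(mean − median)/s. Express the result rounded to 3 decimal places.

Sk₂ = 3(110.74 − 106.7) / 12.01 = 3 × 4.0400 / 12.01
    = 12.1200 / 12.01 ≈ 1.009

1.009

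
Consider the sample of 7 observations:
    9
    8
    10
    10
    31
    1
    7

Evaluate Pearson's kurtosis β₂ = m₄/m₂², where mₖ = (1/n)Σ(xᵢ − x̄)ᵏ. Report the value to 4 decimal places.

x̄ = 10.8571
Σ(xᵢ − x̄)² = 530.8571 ⇒ m₂ = 75.83673
Σ(xᵢ − x̄)⁴ = 174362.2974 ⇒ m₄ = 24908.89963
m₂² = 5751.21033
β₂ = m₄/m₂² = 24908.89963 / 5751.21033 ≈ 4.3311

4.3311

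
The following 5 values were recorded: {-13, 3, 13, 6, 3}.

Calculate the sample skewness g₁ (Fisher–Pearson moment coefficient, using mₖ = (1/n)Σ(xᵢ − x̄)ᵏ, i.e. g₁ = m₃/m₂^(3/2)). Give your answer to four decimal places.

-0.7799

x̄ = (-13 + 3 + 13 + 6 + 3) / 5 = 2.4000
deviations (xᵢ − x̄): -15.4000, 0.6000, 10.6000, 3.6000, 0.6000
Σ(xᵢ − x̄)² = 363.2000 ⇒ m₂ = 363.2000/5 = 72.64000
Σ(xᵢ − x̄)³ = -2414.1600 ⇒ m₃ = -2414.1600/5 = -482.83200
m₂^(3/2) = 72.64000^(1.5) = 619.10420
g₁ = m₃ / m₂^(3/2) = -482.83200 / 619.10420 ≈ -0.7799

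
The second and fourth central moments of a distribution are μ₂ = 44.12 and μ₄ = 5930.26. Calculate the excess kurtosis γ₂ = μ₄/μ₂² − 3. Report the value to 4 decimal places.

μ₂² = 44.12² = 1946.57440
μ₄/μ₂² = 5930.26 / 1946.57440 = 3.04651
γ₂ = 3.04651 − 3 ≈ 0.0465

0.0465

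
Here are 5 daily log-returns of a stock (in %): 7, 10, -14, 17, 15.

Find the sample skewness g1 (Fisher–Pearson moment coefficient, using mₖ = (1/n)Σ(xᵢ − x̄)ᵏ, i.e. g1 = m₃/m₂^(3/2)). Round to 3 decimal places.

x̄ = (7 + 10 - 14 + 17 + 15) / 5 = 7.0000
deviations (xᵢ − x̄): 0.0000, 3.0000, -21.0000, 10.0000, 8.0000
Σ(xᵢ − x̄)² = 614.0000 ⇒ m₂ = 614.0000/5 = 122.80000
Σ(xᵢ − x̄)³ = -7722.0000 ⇒ m₃ = -7722.0000/5 = -1544.40000
m₂^(3/2) = 122.80000^(1.5) = 1360.81018
g1 = m₃ / m₂^(3/2) = -1544.40000 / 1360.81018 ≈ -1.135

-1.135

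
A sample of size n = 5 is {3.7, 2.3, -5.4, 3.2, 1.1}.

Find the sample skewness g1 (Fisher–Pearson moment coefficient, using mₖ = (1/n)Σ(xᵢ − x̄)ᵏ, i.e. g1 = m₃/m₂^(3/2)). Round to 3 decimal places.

x̄ = (3.7 + 2.3 - 5.4 + 3.2 + 1.1) / 5 = 0.9800
deviations (xᵢ − x̄): 2.7200, 1.3200, -6.3800, 2.2200, 0.1200
Σ(xᵢ − x̄)² = 54.7880 ⇒ m₂ = 54.7880/5 = 10.95760
Σ(xᵢ − x̄)³ = -226.3277 ⇒ m₃ = -226.3277/5 = -45.26554
m₂^(3/2) = 10.95760^(1.5) = 36.27214
g1 = m₃ / m₂^(3/2) = -45.26554 / 36.27214 ≈ -1.248

-1.248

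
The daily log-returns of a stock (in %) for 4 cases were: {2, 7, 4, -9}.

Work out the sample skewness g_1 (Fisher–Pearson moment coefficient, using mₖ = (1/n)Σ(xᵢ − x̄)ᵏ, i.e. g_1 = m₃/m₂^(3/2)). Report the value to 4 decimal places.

x̄ = (2 + 7 + 4 - 9) / 4 = 1.0000
deviations (xᵢ − x̄): 1.0000, 6.0000, 3.0000, -10.0000
Σ(xᵢ − x̄)² = 146.0000 ⇒ m₂ = 146.0000/4 = 36.50000
Σ(xᵢ − x̄)³ = -756.0000 ⇒ m₃ = -756.0000/4 = -189.00000
m₂^(3/2) = 36.50000^(1.5) = 220.51559
g_1 = m₃ / m₂^(3/2) = -189.00000 / 220.51559 ≈ -0.8571

-0.8571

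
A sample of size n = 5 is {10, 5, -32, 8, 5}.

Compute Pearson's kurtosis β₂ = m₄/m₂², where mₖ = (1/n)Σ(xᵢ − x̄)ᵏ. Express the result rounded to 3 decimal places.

3.179

x̄ = -0.8000
Σ(xᵢ − x̄)² = 1234.8000 ⇒ m₂ = 246.96000
Σ(xᵢ − x̄)⁴ = 969450.5760 ⇒ m₄ = 193890.11520
m₂² = 60989.24160
β₂ = m₄/m₂² = 193890.11520 / 60989.24160 ≈ 3.179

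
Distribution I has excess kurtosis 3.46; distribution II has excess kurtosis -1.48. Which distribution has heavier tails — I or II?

Higher excess kurtosis ⇒ heavier tails relative to the normal distribution.
3.46 vs -1.48: the larger is 3.46, so I has heavier tails. (I is leptokurtic — heavier-than-normal tails; the other is platykurtic.)

I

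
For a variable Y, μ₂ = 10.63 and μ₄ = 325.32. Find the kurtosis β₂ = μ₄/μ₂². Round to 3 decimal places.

2.879

μ₂² = 10.63² = 112.99690
μ₄/μ₂² = 325.32 / 112.99690 = 2.87902
β₂ ≈ 2.879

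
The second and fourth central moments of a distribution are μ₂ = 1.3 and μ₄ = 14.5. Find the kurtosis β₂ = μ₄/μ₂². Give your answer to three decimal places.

μ₂² = 1.3² = 1.69000
μ₄/μ₂² = 14.5 / 1.69000 = 8.57988
β₂ ≈ 8.580

8.580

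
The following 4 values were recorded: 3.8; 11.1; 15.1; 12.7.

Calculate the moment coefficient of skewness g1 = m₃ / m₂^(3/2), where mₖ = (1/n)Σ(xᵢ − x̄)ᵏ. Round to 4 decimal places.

x̄ = (3.8 + 11.1 + 15.1 + 12.7) / 4 = 10.6750
deviations (xᵢ − x̄): -6.8750, 0.4250, 4.4250, 2.0250
Σ(xᵢ − x̄)² = 71.1275 ⇒ m₂ = 71.1275/4 = 17.78188
Σ(xᵢ − x̄)³ = -229.9264 ⇒ m₃ = -229.9264/4 = -57.48159
m₂^(3/2) = 17.78188^(1.5) = 74.98361
g1 = m₃ / m₂^(3/2) = -57.48159 / 74.98361 ≈ -0.7666

-0.7666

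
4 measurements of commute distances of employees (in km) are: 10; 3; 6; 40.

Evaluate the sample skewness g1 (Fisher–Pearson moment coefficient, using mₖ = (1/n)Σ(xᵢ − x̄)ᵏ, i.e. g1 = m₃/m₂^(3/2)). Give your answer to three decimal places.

x̄ = (10 + 3 + 6 + 40) / 4 = 14.7500
deviations (xᵢ − x̄): -4.7500, -11.7500, -8.7500, 25.2500
Σ(xᵢ − x̄)² = 874.7500 ⇒ m₂ = 874.7500/4 = 218.68750
Σ(xᵢ − x̄)³ = 13699.1250 ⇒ m₃ = 13699.1250/4 = 3424.78125
m₂^(3/2) = 218.68750^(1.5) = 3233.96965
g1 = m₃ / m₂^(3/2) = 3424.78125 / 3233.96965 ≈ 1.059

1.059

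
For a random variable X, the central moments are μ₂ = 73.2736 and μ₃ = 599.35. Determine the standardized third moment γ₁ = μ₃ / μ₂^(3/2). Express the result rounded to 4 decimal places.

0.9556

σ = √μ₂ = √73.2736 = 8.56000
σ³ = μ₂^(3/2) = 627.22202
γ₁ = μ₃/σ³ = 599.35 / 627.22202 ≈ 0.9556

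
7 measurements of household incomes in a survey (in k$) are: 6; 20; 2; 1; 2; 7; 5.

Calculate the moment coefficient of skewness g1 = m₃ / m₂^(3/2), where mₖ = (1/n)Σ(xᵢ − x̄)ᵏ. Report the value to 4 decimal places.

1.5488

x̄ = (6 + 20 + 2 + 1 + 2 + 7 + 5) / 7 = 6.1429
deviations (xᵢ − x̄): -0.1429, 13.8571, -4.1429, -5.1429, -4.1429, 0.8571, -1.1429
Σ(xᵢ − x̄)² = 254.8571 ⇒ m₂ = 254.8571/7 = 36.40816
Σ(xᵢ − x̄)³ = 2381.7551 ⇒ m₃ = 2381.7551/7 = 340.25073
m₂^(3/2) = 36.40816^(1.5) = 219.68386
g1 = m₃ / m₂^(3/2) = 340.25073 / 219.68386 ≈ 1.5488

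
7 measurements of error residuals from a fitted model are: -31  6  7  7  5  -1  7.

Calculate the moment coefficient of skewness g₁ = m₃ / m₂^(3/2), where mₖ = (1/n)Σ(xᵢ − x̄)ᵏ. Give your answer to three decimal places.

x̄ = (-31 + 6 + 7 + 7 + 5 - 1 + 7) / 7 = 0.0000
deviations (xᵢ − x̄): -31.0000, 6.0000, 7.0000, 7.0000, 5.0000, -1.0000, 7.0000
Σ(xᵢ − x̄)² = 1170.0000 ⇒ m₂ = 1170.0000/7 = 167.14286
Σ(xᵢ − x̄)³ = -28422.0000 ⇒ m₃ = -28422.0000/7 = -4060.28571
m₂^(3/2) = 167.14286^(1.5) = 2160.88539
g₁ = m₃ / m₂^(3/2) = -4060.28571 / 2160.88539 ≈ -1.879

-1.879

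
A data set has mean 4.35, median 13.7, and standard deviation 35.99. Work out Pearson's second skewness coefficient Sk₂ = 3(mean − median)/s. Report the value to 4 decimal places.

Sk₂ = 3(4.35 − 13.7) / 35.99 = 3 × -9.3500 / 35.99
    = -28.0500 / 35.99 ≈ -0.7794

-0.7794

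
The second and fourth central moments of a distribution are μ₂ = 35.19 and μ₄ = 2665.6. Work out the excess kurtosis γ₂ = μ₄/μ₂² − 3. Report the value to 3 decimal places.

μ₂² = 35.19² = 1238.33610
μ₄/μ₂² = 2665.6 / 1238.33610 = 2.15257
γ₂ = 2.15257 − 3 ≈ -0.847

-0.847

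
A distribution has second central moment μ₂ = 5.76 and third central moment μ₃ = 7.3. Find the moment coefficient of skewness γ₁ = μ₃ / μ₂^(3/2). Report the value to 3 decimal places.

σ = √μ₂ = √5.76 = 2.40000
σ³ = μ₂^(3/2) = 13.82400
γ₁ = μ₃/σ³ = 7.3 / 13.82400 ≈ 0.528

0.528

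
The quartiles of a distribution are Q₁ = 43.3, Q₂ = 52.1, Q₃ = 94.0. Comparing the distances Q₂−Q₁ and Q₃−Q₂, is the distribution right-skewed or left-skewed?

right-skewed

Q₂ − Q₁ = 8.8;  Q₃ − Q₂ = 41.9
Q₃ − Q₂ > Q₂ − Q₁ ⇒ the upper half is more spread out ⇒ right-skewed.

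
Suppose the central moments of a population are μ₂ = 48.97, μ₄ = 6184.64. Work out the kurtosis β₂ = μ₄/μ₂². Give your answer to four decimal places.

μ₂² = 48.97² = 2398.06090
μ₄/μ₂² = 6184.64 / 2398.06090 = 2.57902
β₂ ≈ 2.5790

2.5790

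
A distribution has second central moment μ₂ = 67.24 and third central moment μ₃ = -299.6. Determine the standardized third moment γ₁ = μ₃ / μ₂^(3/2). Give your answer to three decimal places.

-0.543

σ = √μ₂ = √67.24 = 8.20000
σ³ = μ₂^(3/2) = 551.36800
γ₁ = μ₃/σ³ = -299.6 / 551.36800 ≈ -0.543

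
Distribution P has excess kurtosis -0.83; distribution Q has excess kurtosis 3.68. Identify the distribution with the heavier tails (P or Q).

Q

Higher excess kurtosis ⇒ heavier tails relative to the normal distribution.
-0.83 vs 3.68: the larger is 3.68, so Q has heavier tails. (Q is leptokurtic — heavier-than-normal tails; the other is platykurtic.)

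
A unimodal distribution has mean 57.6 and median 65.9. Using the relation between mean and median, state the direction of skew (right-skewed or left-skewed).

mean − median = 57.6 − 65.9 = -8.3
mean < median ⇒ the longer tail is on the left ⇒ left-skewed (negatively skewed).

left-skewed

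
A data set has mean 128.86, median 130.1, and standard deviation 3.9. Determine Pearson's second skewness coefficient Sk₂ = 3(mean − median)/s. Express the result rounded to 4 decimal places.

Sk₂ = 3(128.86 − 130.1) / 3.9 = 3 × -1.2400 / 3.9
    = -3.7200 / 3.9 ≈ -0.9538

-0.9538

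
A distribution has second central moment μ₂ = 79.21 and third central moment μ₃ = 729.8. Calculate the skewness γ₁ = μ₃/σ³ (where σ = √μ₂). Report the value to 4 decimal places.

1.0352

σ = √μ₂ = √79.21 = 8.90000
σ³ = μ₂^(3/2) = 704.96900
γ₁ = μ₃/σ³ = 729.8 / 704.96900 ≈ 1.0352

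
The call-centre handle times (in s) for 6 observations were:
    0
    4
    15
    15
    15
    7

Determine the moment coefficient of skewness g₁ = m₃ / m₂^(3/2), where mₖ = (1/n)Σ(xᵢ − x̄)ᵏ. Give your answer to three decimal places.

x̄ = (0 + 4 + 15 + 15 + 15 + 7) / 6 = 9.3333
deviations (xᵢ − x̄): -9.3333, -5.3333, 5.6667, 5.6667, 5.6667, -2.3333
Σ(xᵢ − x̄)² = 217.3333 ⇒ m₂ = 217.3333/6 = 36.22222
Σ(xᵢ − x̄)³ = -431.5556 ⇒ m₃ = -431.5556/6 = -71.92593
m₂^(3/2) = 36.22222^(1.5) = 218.00308
g₁ = m₃ / m₂^(3/2) = -71.92593 / 218.00308 ≈ -0.330

-0.330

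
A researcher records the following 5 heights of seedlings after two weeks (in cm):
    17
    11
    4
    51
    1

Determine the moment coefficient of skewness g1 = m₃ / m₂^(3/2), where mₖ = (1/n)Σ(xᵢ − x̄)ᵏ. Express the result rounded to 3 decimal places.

1.161

x̄ = (17 + 11 + 4 + 51 + 1) / 5 = 16.8000
deviations (xᵢ − x̄): 0.2000, -5.8000, -12.8000, 34.2000, -15.8000
Σ(xᵢ − x̄)² = 1616.8000 ⇒ m₂ = 1616.8000/5 = 323.36000
Σ(xᵢ − x̄)³ = 33765.1200 ⇒ m₃ = 33765.1200/5 = 6753.02400
m₂^(3/2) = 323.36000^(1.5) = 5814.72854
g1 = m₃ / m₂^(3/2) = 6753.02400 / 5814.72854 ≈ 1.161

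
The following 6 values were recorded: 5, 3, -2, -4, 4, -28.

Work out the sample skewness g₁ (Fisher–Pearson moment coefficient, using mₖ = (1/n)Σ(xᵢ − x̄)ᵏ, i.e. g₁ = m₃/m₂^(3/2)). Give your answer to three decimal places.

-1.481

x̄ = (5 + 3 - 2 - 4 + 4 - 28) / 6 = -3.6667
deviations (xᵢ − x̄): 8.6667, 6.6667, 1.6667, -0.3333, 7.6667, -24.3333
Σ(xᵢ − x̄)² = 773.3333 ⇒ m₂ = 773.3333/6 = 128.88889
Σ(xᵢ − x̄)³ = -13005.5556 ⇒ m₃ = -13005.5556/6 = -2167.59259
m₂^(3/2) = 128.88889^(1.5) = 1463.26579
g₁ = m₃ / m₂^(3/2) = -2167.59259 / 1463.26579 ≈ -1.481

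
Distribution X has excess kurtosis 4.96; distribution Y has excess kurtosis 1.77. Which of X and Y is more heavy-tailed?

Higher excess kurtosis ⇒ heavier tails relative to the normal distribution.
4.96 vs 1.77: the larger is 4.96, so X has heavier tails.

X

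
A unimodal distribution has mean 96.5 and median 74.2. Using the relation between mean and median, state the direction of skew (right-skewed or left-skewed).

right-skewed

mean − median = 96.5 − 74.2 = 22.3
mean > median ⇒ the longer tail is on the right ⇒ right-skewed (positively skewed).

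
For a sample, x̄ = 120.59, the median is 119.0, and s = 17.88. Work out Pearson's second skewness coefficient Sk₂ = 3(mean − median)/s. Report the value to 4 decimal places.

0.2668

Sk₂ = 3(120.59 − 119.0) / 17.88 = 3 × 1.5900 / 17.88
    = 4.7700 / 17.88 ≈ 0.2668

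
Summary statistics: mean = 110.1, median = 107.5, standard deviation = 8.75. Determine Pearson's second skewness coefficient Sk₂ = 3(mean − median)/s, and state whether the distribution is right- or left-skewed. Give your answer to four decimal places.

0.8914, right-skewed

Sk₂ = 3(110.1 − 107.5) / 8.75 = 3 × 2.6000 / 8.75
    = 7.8000 / 8.75 ≈ 0.8914
Sk₂ > 0 ⇒ mean > median ⇒ right-skewed (positive skew).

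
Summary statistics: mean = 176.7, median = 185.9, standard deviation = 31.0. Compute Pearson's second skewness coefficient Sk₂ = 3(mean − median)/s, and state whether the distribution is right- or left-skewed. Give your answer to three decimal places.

Sk₂ = 3(176.7 − 185.9) / 31.0 = 3 × -9.2000 / 31.0
    = -27.6000 / 31.0 ≈ -0.890
Sk₂ < 0 ⇒ mean < median ⇒ left-skewed (negative skew).

-0.890, left-skewed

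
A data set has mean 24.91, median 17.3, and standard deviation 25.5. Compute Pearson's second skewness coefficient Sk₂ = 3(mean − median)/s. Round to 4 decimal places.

0.8953

Sk₂ = 3(24.91 − 17.3) / 25.5 = 3 × 7.6100 / 25.5
    = 22.8300 / 25.5 ≈ 0.8953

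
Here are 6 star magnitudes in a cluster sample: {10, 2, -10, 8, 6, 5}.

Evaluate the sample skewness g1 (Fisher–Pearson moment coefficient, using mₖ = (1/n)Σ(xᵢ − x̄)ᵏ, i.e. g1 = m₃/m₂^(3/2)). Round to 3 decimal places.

x̄ = (10 + 2 - 10 + 8 + 6 + 5) / 6 = 3.5000
deviations (xᵢ − x̄): 6.5000, -1.5000, -13.5000, 4.5000, 2.5000, 1.5000
Σ(xᵢ − x̄)² = 255.5000 ⇒ m₂ = 255.5000/6 = 42.58333
Σ(xᵢ − x̄)³ = -2079.0000 ⇒ m₃ = -2079.0000/6 = -346.50000
m₂^(3/2) = 42.58333^(1.5) = 277.88140
g1 = m₃ / m₂^(3/2) = -346.50000 / 277.88140 ≈ -1.247

-1.247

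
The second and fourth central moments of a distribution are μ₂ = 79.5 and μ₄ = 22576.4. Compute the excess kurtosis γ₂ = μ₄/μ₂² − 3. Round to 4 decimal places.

0.5721

μ₂² = 79.5² = 6320.25000
μ₄/μ₂² = 22576.4 / 6320.25000 = 3.57207
γ₂ = 3.57207 − 3 ≈ 0.5721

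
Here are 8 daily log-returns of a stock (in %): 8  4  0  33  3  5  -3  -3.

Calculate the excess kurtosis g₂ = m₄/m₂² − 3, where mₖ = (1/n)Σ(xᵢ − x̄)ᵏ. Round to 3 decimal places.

1.974

x̄ = 5.8750
Σ(xᵢ − x̄)² = 944.8750 ⇒ m₂ = 118.10938
Σ(xᵢ − x̄)⁴ = 555052.0879 ⇒ m₄ = 69381.51099
m₂² = 13949.82446
g₂ = m₄/m₂² − 3 = 4.97365 − 3 ≈ 1.974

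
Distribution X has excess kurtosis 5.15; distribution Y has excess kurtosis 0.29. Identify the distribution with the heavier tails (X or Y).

X

Higher excess kurtosis ⇒ heavier tails relative to the normal distribution.
5.15 vs 0.29: the larger is 5.15, so X has heavier tails.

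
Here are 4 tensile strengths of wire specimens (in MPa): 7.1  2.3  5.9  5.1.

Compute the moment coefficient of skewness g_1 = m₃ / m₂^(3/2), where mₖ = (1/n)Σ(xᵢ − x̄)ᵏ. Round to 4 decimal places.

-0.6097

x̄ = (7.1 + 2.3 + 5.9 + 5.1) / 4 = 5.1000
deviations (xᵢ − x̄): 2.0000, -2.8000, 0.8000, 0.0000
Σ(xᵢ − x̄)² = 12.4800 ⇒ m₂ = 12.4800/4 = 3.12000
Σ(xᵢ − x̄)³ = -13.4400 ⇒ m₃ = -13.4400/4 = -3.36000
m₂^(3/2) = 3.12000^(1.5) = 5.51102
g_1 = m₃ / m₂^(3/2) = -3.36000 / 5.51102 ≈ -0.6097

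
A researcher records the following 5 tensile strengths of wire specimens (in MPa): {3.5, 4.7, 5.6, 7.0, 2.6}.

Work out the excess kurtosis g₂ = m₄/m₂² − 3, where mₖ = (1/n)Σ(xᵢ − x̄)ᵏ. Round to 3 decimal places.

-1.237

x̄ = 4.6800
Σ(xᵢ − x̄)² = 11.9480 ⇒ m₂ = 2.38960
Σ(xᵢ − x̄)⁴ = 50.3431 ⇒ m₄ = 10.06863
m₂² = 5.71019
g₂ = m₄/m₂² − 3 = 1.76327 − 3 ≈ -1.237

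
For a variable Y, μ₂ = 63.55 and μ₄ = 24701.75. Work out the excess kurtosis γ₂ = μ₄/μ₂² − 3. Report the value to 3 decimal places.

3.116

μ₂² = 63.55² = 4038.60250
μ₄/μ₂² = 24701.75 / 4038.60250 = 6.11641
γ₂ = 6.11641 − 3 ≈ 3.116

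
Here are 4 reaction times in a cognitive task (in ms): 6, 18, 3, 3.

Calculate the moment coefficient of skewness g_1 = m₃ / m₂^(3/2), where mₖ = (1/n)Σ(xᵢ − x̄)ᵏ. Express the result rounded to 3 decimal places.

1.027

x̄ = (6 + 18 + 3 + 3) / 4 = 7.5000
deviations (xᵢ − x̄): -1.5000, 10.5000, -4.5000, -4.5000
Σ(xᵢ − x̄)² = 153.0000 ⇒ m₂ = 153.0000/4 = 38.25000
Σ(xᵢ − x̄)³ = 972.0000 ⇒ m₃ = 972.0000/4 = 243.00000
m₂^(3/2) = 38.25000^(1.5) = 236.56319
g_1 = m₃ / m₂^(3/2) = 243.00000 / 236.56319 ≈ 1.027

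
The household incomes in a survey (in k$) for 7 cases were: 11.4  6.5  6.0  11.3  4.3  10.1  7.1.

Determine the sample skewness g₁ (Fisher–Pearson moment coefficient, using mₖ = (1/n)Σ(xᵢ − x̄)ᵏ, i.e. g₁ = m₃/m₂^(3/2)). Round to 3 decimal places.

0.060

x̄ = (11.4 + 6.5 + 6.0 + 11.3 + 4.3 + 10.1 + 7.1) / 7 = 8.1000
deviations (xᵢ − x̄): 3.3000, -1.6000, -2.1000, 3.2000, -3.8000, 2.0000, -1.0000
Σ(xᵢ − x̄)² = 47.5400 ⇒ m₂ = 47.5400/7 = 6.79143
Σ(xᵢ − x̄)³ = 7.4760 ⇒ m₃ = 7.4760/7 = 1.06800
m₂^(3/2) = 6.79143^(1.5) = 17.69871
g₁ = m₃ / m₂^(3/2) = 1.06800 / 17.69871 ≈ 0.060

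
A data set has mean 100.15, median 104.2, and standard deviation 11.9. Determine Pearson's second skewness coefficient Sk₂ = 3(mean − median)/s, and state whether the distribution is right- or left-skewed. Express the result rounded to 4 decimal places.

-1.0210, left-skewed

Sk₂ = 3(100.15 − 104.2) / 11.9 = 3 × -4.0500 / 11.9
    = -12.1500 / 11.9 ≈ -1.0210
Sk₂ < 0 ⇒ mean < median ⇒ left-skewed (negative skew).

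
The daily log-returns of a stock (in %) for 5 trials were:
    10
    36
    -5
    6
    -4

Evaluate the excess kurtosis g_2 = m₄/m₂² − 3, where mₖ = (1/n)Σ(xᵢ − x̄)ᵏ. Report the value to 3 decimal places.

x̄ = 8.6000
Σ(xᵢ − x̄)² = 1103.2000 ⇒ m₂ = 220.64000
Σ(xᵢ − x̄)⁴ = 623105.0560 ⇒ m₄ = 124621.01120
m₂² = 48682.00960
g_2 = m₄/m₂² − 3 = 2.55990 − 3 ≈ -0.440

-0.440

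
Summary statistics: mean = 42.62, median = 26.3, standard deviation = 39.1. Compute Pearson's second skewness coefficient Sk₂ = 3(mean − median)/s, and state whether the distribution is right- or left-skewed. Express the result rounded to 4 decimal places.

Sk₂ = 3(42.62 − 26.3) / 39.1 = 3 × 16.3200 / 39.1
    = 48.9600 / 39.1 ≈ 1.2522
Sk₂ > 0 ⇒ mean > median ⇒ right-skewed (positive skew).

1.2522, right-skewed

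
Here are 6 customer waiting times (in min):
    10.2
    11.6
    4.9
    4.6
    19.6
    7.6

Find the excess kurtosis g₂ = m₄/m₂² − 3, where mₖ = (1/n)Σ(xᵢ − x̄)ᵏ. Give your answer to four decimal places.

x̄ = 9.7500
Σ(xᵢ − x̄)² = 155.3150 ⇒ m₂ = 25.88583
Σ(xᵢ − x̄)⁴ = 10703.2385 ⇒ m₄ = 1783.87309
m₂² = 670.07637
g₂ = m₄/m₂² − 3 = 2.66219 − 3 ≈ -0.3378

-0.3378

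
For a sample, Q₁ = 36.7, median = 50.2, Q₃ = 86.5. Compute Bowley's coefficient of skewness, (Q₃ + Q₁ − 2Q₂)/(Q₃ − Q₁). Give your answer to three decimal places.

0.458

numerator: Q₃ + Q₁ − 2Q₂ = 86.5 + 36.7 − 2×50.2 = 22.8000
denominator: Q₃ − Q₁ = 86.5 − 36.7 = 49.8000
Bowley skewness = 22.8000 / 49.8000 ≈ 0.458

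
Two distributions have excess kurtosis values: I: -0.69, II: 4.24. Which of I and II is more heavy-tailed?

II

Higher excess kurtosis ⇒ heavier tails relative to the normal distribution.
-0.69 vs 4.24: the larger is 4.24, so II has heavier tails. (II is leptokurtic — heavier-than-normal tails; the other is platykurtic.)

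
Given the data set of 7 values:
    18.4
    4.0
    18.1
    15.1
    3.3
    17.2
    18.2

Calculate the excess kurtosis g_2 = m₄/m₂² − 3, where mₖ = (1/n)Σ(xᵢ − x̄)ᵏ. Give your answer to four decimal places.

x̄ = 13.4714
Σ(xᵢ − x̄)² = 277.7943 ⇒ m₂ = 39.68490
Σ(xᵢ − x̄)⁴ = 20500.3338 ⇒ m₄ = 2928.61912
m₂² = 1574.89113
g_2 = m₄/m₂² − 3 = 1.85957 − 3 ≈ -1.1404

-1.1404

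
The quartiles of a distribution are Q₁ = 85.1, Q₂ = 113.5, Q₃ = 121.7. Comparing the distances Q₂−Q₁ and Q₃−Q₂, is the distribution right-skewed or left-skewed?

Q₂ − Q₁ = 28.4;  Q₃ − Q₂ = 8.2
Q₂ − Q₁ > Q₃ − Q₂ ⇒ the lower half is more spread out ⇒ left-skewed.

left-skewed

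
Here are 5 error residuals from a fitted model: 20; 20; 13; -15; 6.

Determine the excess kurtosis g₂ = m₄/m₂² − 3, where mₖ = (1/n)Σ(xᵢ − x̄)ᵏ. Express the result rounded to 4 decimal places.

x̄ = 8.8000
Σ(xᵢ − x̄)² = 842.8000 ⇒ m₂ = 168.56000
Σ(xᵢ − x̄)⁴ = 352697.2960 ⇒ m₄ = 70539.45920
m₂² = 28412.47360
g₂ = m₄/m₂² − 3 = 2.48269 − 3 ≈ -0.5173

-0.5173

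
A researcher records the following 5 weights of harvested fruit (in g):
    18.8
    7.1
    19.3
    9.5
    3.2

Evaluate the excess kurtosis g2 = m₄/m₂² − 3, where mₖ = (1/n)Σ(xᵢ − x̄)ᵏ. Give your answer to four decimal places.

x̄ = 11.5800
Σ(xᵢ − x̄)² = 206.3480 ⇒ m₂ = 41.26960
Σ(xᵢ − x̄)⁴ = 11622.3444 ⇒ m₄ = 2324.46888
m₂² = 1703.17988
g2 = m₄/m₂² − 3 = 1.36478 − 3 ≈ -1.6352

-1.6352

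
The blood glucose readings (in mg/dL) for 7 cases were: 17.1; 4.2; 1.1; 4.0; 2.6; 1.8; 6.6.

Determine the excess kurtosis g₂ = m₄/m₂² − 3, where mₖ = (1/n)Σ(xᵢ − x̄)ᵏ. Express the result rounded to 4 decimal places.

1.1994

x̄ = 5.3429
Σ(xᵢ − x̄)² = 180.9971 ⇒ m₂ = 25.85673
Σ(xᵢ − x̄)⁴ = 19653.3154 ⇒ m₄ = 2807.61649
m₂² = 668.57073
g₂ = m₄/m₂² − 3 = 4.19943 − 3 ≈ 1.1994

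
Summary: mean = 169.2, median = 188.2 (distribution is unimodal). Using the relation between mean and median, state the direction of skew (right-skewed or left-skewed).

mean − median = 169.2 − 188.2 = -19.0
mean < median ⇒ the longer tail is on the left ⇒ left-skewed (negatively skewed).

left-skewed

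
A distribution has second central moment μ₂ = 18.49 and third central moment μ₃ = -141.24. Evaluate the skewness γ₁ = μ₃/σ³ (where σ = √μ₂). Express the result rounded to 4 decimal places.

σ = √μ₂ = √18.49 = 4.30000
σ³ = μ₂^(3/2) = 79.50700
γ₁ = μ₃/σ³ = -141.24 / 79.50700 ≈ -1.7764

-1.7764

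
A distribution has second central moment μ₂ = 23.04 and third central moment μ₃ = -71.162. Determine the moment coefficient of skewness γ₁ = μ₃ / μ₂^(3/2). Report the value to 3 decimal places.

σ = √μ₂ = √23.04 = 4.80000
σ³ = μ₂^(3/2) = 110.59200
γ₁ = μ₃/σ³ = -71.162 / 110.59200 ≈ -0.643

-0.643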